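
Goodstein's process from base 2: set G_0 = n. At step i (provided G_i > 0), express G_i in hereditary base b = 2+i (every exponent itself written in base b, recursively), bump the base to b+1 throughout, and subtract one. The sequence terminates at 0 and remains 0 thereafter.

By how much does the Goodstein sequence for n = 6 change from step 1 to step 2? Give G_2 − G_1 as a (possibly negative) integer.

228

step 0: 6 = 2^2 + 2; sub 3 for 2: 3^3 + 3; = 30; G_1 = 30−1 = 29
step 1: 29 = 3^3 + 2; sub 4 for 3: 4^4 + 2; = 258; G_2 = 258−1 = 257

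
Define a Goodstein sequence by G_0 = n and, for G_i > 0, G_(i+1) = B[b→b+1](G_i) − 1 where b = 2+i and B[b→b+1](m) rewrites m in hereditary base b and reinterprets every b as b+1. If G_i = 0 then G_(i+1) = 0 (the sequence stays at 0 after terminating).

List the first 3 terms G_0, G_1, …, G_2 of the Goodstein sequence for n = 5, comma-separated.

i=0: 5 = 2^2 + 1 (b=2); 2→3: 3^3 + 1 = 28; 28−1 = 27
i=1: 27 = 3^3 (b=3); 3→4: 4^4 = 256; 256−1 = 255

5, 27, 255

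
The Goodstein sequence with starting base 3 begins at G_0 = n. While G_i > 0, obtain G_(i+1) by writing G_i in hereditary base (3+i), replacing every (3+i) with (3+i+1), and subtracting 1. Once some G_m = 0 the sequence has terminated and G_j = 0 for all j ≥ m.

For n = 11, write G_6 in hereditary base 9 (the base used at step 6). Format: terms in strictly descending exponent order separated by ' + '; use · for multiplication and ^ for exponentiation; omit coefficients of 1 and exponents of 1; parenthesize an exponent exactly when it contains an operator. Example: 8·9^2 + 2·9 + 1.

[0] 11 ≡ 3^2 + 2 (base 3). Lift 4: 18. −1: 17.
[1] 17 ≡ 4^2 + 1 (base 4). Lift 5: 26. −1: 25.
[2] 25 ≡ 5^2 (base 5). Lift 6: 36. −1: 35.
[3] 35 ≡ 5·6 + 5 (base 6). Lift 7: 40. −1: 39.
[4] 39 ≡ 5·7 + 4 (base 7). Lift 8: 44. −1: 43.
[5] 43 ≡ 5·8 + 3 (base 8). Lift 9: 48. −1: 47.

5·9 + 2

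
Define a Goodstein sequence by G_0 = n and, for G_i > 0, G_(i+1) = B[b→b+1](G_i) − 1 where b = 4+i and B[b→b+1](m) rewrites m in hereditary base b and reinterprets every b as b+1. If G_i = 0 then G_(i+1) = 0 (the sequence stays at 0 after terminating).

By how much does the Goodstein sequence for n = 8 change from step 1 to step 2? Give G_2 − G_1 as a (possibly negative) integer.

G_0 = 8. HB_4(8) = 2·4. Bump = 10. G_1 = 9.
G_1 = 9. HB_5(9) = 5 + 4. Bump = 10. G_2 = 9.

0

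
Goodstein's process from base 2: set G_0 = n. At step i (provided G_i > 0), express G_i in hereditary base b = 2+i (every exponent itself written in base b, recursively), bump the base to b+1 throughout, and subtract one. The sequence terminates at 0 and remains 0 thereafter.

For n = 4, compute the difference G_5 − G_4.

26

G_0=4  [base 2] 2^2  →[2↦3]→  3^3 = 27  −1 ⇒ G_1=26
G_1=26  [base 3] 2·3^2 + 2·3 + 2  →[3↦4]→  2·4^2 + 2·4 + 2 = 42  −1 ⇒ G_2=41
G_2=41  [base 4] 2·4^2 + 2·4 + 1  →[4↦5]→  2·5^2 + 2·5 + 1 = 61  −1 ⇒ G_3=60
G_3=60  [base 5] 2·5^2 + 2·5  →[5↦6]→  2·6^2 + 2·6 = 84  −1 ⇒ G_4=83
G_4=83  [base 6] 2·6^2 + 6 + 5  →[6↦7]→  2·7^2 + 7 + 5 = 110  −1 ⇒ G_5=109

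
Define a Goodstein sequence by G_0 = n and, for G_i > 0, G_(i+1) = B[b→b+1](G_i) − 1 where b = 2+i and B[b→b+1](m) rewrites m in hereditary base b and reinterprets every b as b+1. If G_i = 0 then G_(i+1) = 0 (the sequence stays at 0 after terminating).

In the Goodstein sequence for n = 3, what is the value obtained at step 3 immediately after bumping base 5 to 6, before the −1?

[0] 3 ≡ 2 + 1 (base 2). Lift 3: 4. −1: 3.
[1] 3 ≡ 3 (base 3). Lift 4: 4. −1: 3.
[2] 3 ≡ 3 (base 4). Lift 5: 3. −1: 2.
[3] 2 ≡ 2 (base 5). Lift 6: 2. −1: 1.

2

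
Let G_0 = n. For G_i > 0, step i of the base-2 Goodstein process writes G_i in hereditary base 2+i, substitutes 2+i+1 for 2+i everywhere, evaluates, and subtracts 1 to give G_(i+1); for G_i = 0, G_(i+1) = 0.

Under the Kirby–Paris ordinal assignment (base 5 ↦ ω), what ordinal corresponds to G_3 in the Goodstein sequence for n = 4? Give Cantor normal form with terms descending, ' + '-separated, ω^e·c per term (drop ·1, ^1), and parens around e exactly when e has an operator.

base 2: 4 = 2^2; at 3: 3^3 = 27; next = 26
base 3: 26 = 2·3^2 + 2·3 + 2; at 4: 2·4^2 + 2·4 + 2 = 42; next = 41
base 4: 41 = 2·4^2 + 2·4 + 1; at 5: 2·5^2 + 2·5 + 1 = 61; next = 60
base 5: 60 = 2·5^2 + 2·5; at 6: 2·6^2 + 2·6 = 84; next = 83

ω^2·2 + ω·2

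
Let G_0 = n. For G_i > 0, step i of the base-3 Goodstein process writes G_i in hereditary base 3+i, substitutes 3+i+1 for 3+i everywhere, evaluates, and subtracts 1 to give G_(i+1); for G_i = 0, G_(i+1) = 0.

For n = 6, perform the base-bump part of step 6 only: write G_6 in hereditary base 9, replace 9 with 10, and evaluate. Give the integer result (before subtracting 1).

i=0: 6 = 2·3 (b=3); 3→4: 2·4 = 8; 8−1 = 7
i=1: 7 = 4 + 3 (b=4); 4→5: 5 + 3 = 8; 8−1 = 7
i=2: 7 = 5 + 2 (b=5); 5→6: 6 + 2 = 8; 8−1 = 7
i=3: 7 = 6 + 1 (b=6); 6→7: 7 + 1 = 8; 8−1 = 7
i=4: 7 = 7 (b=7); 7→8: 8 = 8; 8−1 = 7
i=5: 7 = 7 (b=8); 8→9: 7 = 7; 7−1 = 6
i=6: 6 = 6 (b=9); 9→10: 6 = 6; 6−1 = 5

6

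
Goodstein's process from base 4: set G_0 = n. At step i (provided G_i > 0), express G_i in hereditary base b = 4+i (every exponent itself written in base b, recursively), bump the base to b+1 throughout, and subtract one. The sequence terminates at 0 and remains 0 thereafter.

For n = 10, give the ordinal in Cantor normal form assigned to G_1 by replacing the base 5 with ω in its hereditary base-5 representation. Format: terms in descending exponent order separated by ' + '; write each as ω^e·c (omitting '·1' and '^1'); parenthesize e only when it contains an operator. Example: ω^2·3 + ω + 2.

ω·2 + 1

i=0: 10 = 2·4 + 2 (b=4); 4→5: 2·5 + 2 = 12; 12−1 = 11
i=1: 11 = 2·5 + 1 (b=5); 5→6: 2·6 + 1 = 13; 13−1 = 12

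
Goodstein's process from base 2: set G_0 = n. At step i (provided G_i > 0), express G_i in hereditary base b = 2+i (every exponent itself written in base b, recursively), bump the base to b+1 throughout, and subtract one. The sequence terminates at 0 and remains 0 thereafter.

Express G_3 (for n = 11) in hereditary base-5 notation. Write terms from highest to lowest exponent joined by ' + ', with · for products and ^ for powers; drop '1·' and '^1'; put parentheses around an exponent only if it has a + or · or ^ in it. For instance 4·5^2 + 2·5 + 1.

step 0: 11 = 2^(2 + 1) + 2 + 1; sub 3 for 2: 3^(3 + 1) + 3 + 1; = 85; G_1 = 85−1 = 84
step 1: 84 = 3^(3 + 1) + 3; sub 4 for 3: 4^(4 + 1) + 4; = 1028; G_2 = 1028−1 = 1027
step 2: 1027 = 4^(4 + 1) + 3; sub 5 for 4: 5^(5 + 1) + 3; = 15628; G_3 = 15628−1 = 15627
step 3: 15627 = 5^(5 + 1) + 2; sub 6 for 5: 6^(6 + 1) + 2; = 279938; G_4 = 279938−1 = 279937

5^(5 + 1) + 2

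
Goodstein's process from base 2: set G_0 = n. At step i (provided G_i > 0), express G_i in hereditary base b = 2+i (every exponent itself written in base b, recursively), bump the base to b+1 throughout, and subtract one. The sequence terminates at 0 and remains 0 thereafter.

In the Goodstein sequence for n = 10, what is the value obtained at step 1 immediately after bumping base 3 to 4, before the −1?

[0] 10 ≡ 2^(2 + 1) + 2 (base 2). Lift 3: 84. −1: 83.
[1] 83 ≡ 3^(3 + 1) + 2 (base 3). Lift 4: 1026. −1: 1025.

1026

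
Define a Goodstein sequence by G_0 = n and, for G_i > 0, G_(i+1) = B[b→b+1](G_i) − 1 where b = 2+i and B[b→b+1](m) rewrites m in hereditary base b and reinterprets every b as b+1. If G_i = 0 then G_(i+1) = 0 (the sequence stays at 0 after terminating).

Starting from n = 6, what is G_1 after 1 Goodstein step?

29

6 —HB2→ 2^2 + 2 —bump→ 3^3 + 3 = 30 —(−1)→ 29
29 —HB3→ 3^3 + 2 —bump→ 4^4 + 2 = 258 —(−1)→ 257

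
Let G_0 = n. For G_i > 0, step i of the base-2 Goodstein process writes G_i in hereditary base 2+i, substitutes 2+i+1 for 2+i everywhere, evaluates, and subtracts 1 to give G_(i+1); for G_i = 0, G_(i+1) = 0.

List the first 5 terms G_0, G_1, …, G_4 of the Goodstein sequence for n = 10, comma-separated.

[0] 10 ≡ 2^(2 + 1) + 2 (base 2). Lift 3: 84. −1: 83.
[1] 83 ≡ 3^(3 + 1) + 2 (base 3). Lift 4: 1026. −1: 1025.
[2] 1025 ≡ 4^(4 + 1) + 1 (base 4). Lift 5: 15626. −1: 15625.
[3] 15625 ≡ 5^(5 + 1) (base 5). Lift 6: 279936. −1: 279935.

10, 83, 1025, 15625, 279935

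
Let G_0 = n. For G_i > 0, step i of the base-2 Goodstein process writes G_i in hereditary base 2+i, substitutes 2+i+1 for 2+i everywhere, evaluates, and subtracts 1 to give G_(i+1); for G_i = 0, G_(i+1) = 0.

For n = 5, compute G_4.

5 —HB2→ 2^2 + 1 —bump→ 3^3 + 1 = 28 —(−1)→ 27
27 —HB3→ 3^3 —bump→ 4^4 = 256 —(−1)→ 255
255 —HB4→ 3·4^3 + 3·4^2 + 3·4 + 3 —bump→ 3·5^3 + 3·5^2 + 3·5 + 3 = 468 —(−1)→ 467
467 —HB5→ 3·5^3 + 3·5^2 + 3·5 + 2 —bump→ 3·6^3 + 3·6^2 + 3·6 + 2 = 776 —(−1)→ 775
775 —HB6→ 3·6^3 + 3·6^2 + 3·6 + 1 —bump→ 3·7^3 + 3·7^2 + 3·7 + 1 = 1198 —(−1)→ 1197

775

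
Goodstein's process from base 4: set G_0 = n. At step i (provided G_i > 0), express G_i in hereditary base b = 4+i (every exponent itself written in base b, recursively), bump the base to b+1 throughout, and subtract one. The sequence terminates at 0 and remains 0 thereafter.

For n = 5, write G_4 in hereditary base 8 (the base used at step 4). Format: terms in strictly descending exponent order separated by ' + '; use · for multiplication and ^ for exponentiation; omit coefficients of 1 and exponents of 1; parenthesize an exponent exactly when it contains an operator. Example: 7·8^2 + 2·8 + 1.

5 —HB4→ 4 + 1 —bump→ 5 + 1 = 6 —(−1)→ 5
5 —HB5→ 5 —bump→ 6 = 6 —(−1)→ 5
5 —HB6→ 5 —bump→ 5 = 5 —(−1)→ 4
4 —HB7→ 4 —bump→ 4 = 4 —(−1)→ 3
3 —HB8→ 3 —bump→ 3 = 3 —(−1)→ 2

3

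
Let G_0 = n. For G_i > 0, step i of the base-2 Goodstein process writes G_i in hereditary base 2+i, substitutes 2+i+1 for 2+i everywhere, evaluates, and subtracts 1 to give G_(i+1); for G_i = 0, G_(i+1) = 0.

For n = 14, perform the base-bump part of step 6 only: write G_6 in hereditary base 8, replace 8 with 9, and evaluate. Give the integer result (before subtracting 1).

3487116549

G_0 = 14. HB_2(14) = 2^(2 + 1) + 2^2 + 2. Bump = 111. G_1 = 110.
G_1 = 110. HB_3(110) = 3^(3 + 1) + 3^3 + 2. Bump = 1282. G_2 = 1281.
G_2 = 1281. HB_4(1281) = 4^(4 + 1) + 4^4 + 1. Bump = 18751. G_3 = 18750.
G_3 = 18750. HB_5(18750) = 5^(5 + 1) + 5^5. Bump = 326592. G_4 = 326591.
G_4 = 326591. HB_6(326591) = 6^(6 + 1) + 5·6^5 + 5·6^4 + 5·6^3 + 5·6^2 + 5·6 + 5. Bump = 5862841. G_5 = 5862840.
G_5 = 5862840. HB_7(5862840) = 7^(7 + 1) + 5·7^5 + 5·7^4 + 5·7^3 + 5·7^2 + 5·7 + 4. Bump = 134404972. G_6 = 134404971.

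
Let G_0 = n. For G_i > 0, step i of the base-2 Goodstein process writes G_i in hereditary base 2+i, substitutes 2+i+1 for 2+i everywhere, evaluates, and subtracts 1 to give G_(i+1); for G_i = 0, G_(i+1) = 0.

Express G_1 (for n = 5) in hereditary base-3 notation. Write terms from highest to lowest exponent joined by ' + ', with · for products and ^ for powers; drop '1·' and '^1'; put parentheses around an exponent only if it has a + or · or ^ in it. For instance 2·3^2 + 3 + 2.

3^3

step 0: 5 = 2^2 + 1; sub 3 for 2: 3^3 + 1; = 28; G_1 = 28−1 = 27
step 1: 27 = 3^3; sub 4 for 3: 4^4; = 256; G_2 = 256−1 = 255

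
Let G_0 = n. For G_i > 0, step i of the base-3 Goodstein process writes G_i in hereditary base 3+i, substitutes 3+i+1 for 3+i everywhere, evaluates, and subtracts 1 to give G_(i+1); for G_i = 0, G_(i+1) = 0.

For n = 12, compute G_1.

12 —HB3→ 3^2 + 3 —bump→ 4^2 + 4 = 20 —(−1)→ 19
19 —HB4→ 4^2 + 3 —bump→ 5^2 + 3 = 28 —(−1)→ 27

19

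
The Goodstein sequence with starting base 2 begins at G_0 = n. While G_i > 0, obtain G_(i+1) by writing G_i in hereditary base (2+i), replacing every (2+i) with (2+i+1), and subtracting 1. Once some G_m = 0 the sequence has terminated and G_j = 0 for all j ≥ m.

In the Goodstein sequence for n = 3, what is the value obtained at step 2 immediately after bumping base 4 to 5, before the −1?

3

(0) 3|_2 = 2 + 1 ↦ 3 + 1|_3 = 4 ⇒ 3
(1) 3|_3 = 3 ↦ 4|_4 = 4 ⇒ 3
(2) 3|_4 = 3 ↦ 3|_5 = 3 ⇒ 2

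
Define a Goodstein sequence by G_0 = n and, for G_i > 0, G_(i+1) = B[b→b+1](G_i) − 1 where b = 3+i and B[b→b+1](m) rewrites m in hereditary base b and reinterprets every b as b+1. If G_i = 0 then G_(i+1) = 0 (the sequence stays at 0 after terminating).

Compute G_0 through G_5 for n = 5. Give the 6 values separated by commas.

5, 5, 5, 5, 4, 3

(0) 5|_3 = 3 + 2 ↦ 4 + 2|_4 = 6 ⇒ 5
(1) 5|_4 = 4 + 1 ↦ 5 + 1|_5 = 6 ⇒ 5
(2) 5|_5 = 5 ↦ 6|_6 = 6 ⇒ 5
(3) 5|_6 = 5 ↦ 5|_7 = 5 ⇒ 4
(4) 4|_7 = 4 ↦ 4|_8 = 4 ⇒ 3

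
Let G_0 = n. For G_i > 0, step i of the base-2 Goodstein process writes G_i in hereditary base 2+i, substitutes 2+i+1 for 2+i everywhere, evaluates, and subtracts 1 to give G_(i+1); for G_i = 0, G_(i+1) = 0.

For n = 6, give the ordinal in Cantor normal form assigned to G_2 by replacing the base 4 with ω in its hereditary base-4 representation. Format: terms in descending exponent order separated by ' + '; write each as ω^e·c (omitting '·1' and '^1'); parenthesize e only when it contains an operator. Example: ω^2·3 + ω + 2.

6 —HB2→ 2^2 + 2 —bump→ 3^3 + 3 = 30 —(−1)→ 29
29 —HB3→ 3^3 + 2 —bump→ 4^4 + 2 = 258 —(−1)→ 257
257 —HB4→ 4^4 + 1 —bump→ 5^5 + 1 = 3126 —(−1)→ 3125

ω^ω + 1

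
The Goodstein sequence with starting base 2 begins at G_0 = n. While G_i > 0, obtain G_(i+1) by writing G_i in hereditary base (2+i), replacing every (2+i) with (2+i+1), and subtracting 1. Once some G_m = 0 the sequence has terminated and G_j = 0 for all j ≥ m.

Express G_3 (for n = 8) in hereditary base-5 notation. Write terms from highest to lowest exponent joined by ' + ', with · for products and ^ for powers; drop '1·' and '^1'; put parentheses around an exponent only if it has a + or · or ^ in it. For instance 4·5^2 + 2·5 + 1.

base 2: 8 = 2^(2 + 1); at 3: 3^(3 + 1) = 81; next = 80
base 3: 80 = 2·3^3 + 2·3^2 + 2·3 + 2; at 4: 2·4^4 + 2·4^2 + 2·4 + 2 = 554; next = 553
base 4: 553 = 2·4^4 + 2·4^2 + 2·4 + 1; at 5: 2·5^5 + 2·5^2 + 2·5 + 1 = 6311; next = 6310
base 5: 6310 = 2·5^5 + 2·5^2 + 2·5; at 6: 2·6^6 + 2·6^2 + 2·6 = 93396; next = 93395

2·5^5 + 2·5^2 + 2·5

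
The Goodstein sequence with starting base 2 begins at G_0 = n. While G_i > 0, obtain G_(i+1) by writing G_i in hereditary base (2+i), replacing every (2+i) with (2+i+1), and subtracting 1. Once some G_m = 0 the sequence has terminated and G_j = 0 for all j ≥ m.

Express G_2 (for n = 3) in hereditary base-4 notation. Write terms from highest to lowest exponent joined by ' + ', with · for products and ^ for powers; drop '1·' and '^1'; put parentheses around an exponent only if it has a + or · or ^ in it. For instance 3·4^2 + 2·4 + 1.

3

[0] 3 ≡ 2 + 1 (base 2). Lift 3: 4. −1: 3.
[1] 3 ≡ 3 (base 3). Lift 4: 4. −1: 3.
[2] 3 ≡ 3 (base 4). Lift 5: 3. −1: 2.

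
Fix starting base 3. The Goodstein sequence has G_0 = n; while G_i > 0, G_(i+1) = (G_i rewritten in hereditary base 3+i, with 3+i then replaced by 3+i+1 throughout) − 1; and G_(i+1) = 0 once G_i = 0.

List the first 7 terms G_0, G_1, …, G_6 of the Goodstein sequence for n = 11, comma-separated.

11, 17, 25, 35, 39, 43, 47

[0] 11 ≡ 3^2 + 2 (base 3). Lift 4: 18. −1: 17.
[1] 17 ≡ 4^2 + 1 (base 4). Lift 5: 26. −1: 25.
[2] 25 ≡ 5^2 (base 5). Lift 6: 36. −1: 35.
[3] 35 ≡ 5·6 + 5 (base 6). Lift 7: 40. −1: 39.
[4] 39 ≡ 5·7 + 4 (base 7). Lift 8: 44. −1: 43.
[5] 43 ≡ 5·8 + 3 (base 8). Lift 9: 48. −1: 47.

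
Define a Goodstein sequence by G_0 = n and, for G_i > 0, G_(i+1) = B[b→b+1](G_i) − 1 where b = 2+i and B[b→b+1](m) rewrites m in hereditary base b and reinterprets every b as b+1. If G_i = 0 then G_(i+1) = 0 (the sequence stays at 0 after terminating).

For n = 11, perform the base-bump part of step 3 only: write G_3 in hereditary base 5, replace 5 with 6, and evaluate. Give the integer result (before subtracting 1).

i=0: 11 = 2^(2 + 1) + 2 + 1 (b=2); 2→3: 3^(3 + 1) + 3 + 1 = 85; 85−1 = 84
i=1: 84 = 3^(3 + 1) + 3 (b=3); 3→4: 4^(4 + 1) + 4 = 1028; 1028−1 = 1027
i=2: 1027 = 4^(4 + 1) + 3 (b=4); 4→5: 5^(5 + 1) + 3 = 15628; 15628−1 = 15627

279938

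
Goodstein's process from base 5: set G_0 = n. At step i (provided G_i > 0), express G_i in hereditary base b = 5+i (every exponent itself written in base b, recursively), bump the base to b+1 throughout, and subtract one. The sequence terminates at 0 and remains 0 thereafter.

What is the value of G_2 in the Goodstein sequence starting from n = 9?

9

9 —HB5→ 5 + 4 —bump→ 6 + 4 = 10 —(−1)→ 9
9 —HB6→ 6 + 3 —bump→ 7 + 3 = 10 —(−1)→ 9
9 —HB7→ 7 + 2 —bump→ 8 + 2 = 10 —(−1)→ 9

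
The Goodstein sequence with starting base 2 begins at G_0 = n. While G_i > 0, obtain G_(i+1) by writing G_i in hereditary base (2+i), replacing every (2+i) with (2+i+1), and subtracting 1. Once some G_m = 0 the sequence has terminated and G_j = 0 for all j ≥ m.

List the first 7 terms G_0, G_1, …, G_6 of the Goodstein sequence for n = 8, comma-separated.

8, 80, 553, 6310, 93395, 1647195, 33554571

8 —HB2→ 2^(2 + 1) —bump→ 3^(3 + 1) = 81 —(−1)→ 80
80 —HB3→ 2·3^3 + 2·3^2 + 2·3 + 2 —bump→ 2·4^4 + 2·4^2 + 2·4 + 2 = 554 —(−1)→ 553
553 —HB4→ 2·4^4 + 2·4^2 + 2·4 + 1 —bump→ 2·5^5 + 2·5^2 + 2·5 + 1 = 6311 —(−1)→ 6310
6310 —HB5→ 2·5^5 + 2·5^2 + 2·5 —bump→ 2·6^6 + 2·6^2 + 2·6 = 93396 —(−1)→ 93395
93395 —HB6→ 2·6^6 + 2·6^2 + 6 + 5 —bump→ 2·7^7 + 2·7^2 + 7 + 5 = 1647196 —(−1)→ 1647195
1647195 —HB7→ 2·7^7 + 2·7^2 + 7 + 4 —bump→ 2·8^8 + 2·8^2 + 8 + 4 = 33554572 —(−1)→ 33554571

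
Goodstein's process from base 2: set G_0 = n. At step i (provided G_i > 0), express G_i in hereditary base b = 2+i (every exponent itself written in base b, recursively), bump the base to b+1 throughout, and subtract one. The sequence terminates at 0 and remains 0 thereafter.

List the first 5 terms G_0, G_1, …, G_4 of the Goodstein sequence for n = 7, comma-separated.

(0) 7|_2 = 2^2 + 2 + 1 ↦ 3^3 + 3 + 1|_3 = 31 ⇒ 30
(1) 30|_3 = 3^3 + 3 ↦ 4^4 + 4|_4 = 260 ⇒ 259
(2) 259|_4 = 4^4 + 3 ↦ 5^5 + 3|_5 = 3128 ⇒ 3127
(3) 3127|_5 = 5^5 + 2 ↦ 6^6 + 2|_6 = 46658 ⇒ 46657

7, 30, 259, 3127, 46657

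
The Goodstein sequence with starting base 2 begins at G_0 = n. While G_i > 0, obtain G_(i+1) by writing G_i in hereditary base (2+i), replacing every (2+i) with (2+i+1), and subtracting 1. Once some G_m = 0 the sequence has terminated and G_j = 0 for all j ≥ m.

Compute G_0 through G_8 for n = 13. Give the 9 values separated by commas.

13 —HB2→ 2^(2 + 1) + 2^2 + 1 —bump→ 3^(3 + 1) + 3^3 + 1 = 109 —(−1)→ 108
108 —HB3→ 3^(3 + 1) + 3^3 —bump→ 4^(4 + 1) + 4^4 = 1280 —(−1)→ 1279
1279 —HB4→ 4^(4 + 1) + 3·4^3 + 3·4^2 + 3·4 + 3 —bump→ 5^(5 + 1) + 3·5^3 + 3·5^2 + 3·5 + 3 = 16093 —(−1)→ 16092
16092 —HB5→ 5^(5 + 1) + 3·5^3 + 3·5^2 + 3·5 + 2 —bump→ 6^(6 + 1) + 3·6^3 + 3·6^2 + 3·6 + 2 = 280712 —(−1)→ 280711
280711 —HB6→ 6^(6 + 1) + 3·6^3 + 3·6^2 + 3·6 + 1 —bump→ 7^(7 + 1) + 3·7^3 + 3·7^2 + 3·7 + 1 = 5765999 —(−1)→ 5765998
5765998 —HB7→ 7^(7 + 1) + 3·7^3 + 3·7^2 + 3·7 —bump→ 8^(8 + 1) + 3·8^3 + 3·8^2 + 3·8 = 134219480 —(−1)→ 134219479
134219479 —HB8→ 8^(8 + 1) + 3·8^3 + 3·8^2 + 2·8 + 7 —bump→ 9^(9 + 1) + 3·9^3 + 3·9^2 + 2·9 + 7 = 3486786856 —(−1)→ 3486786855
3486786855 —HB9→ 9^(9 + 1) + 3·9^3 + 3·9^2 + 2·9 + 6 —bump→ 10^(10 + 1) + 3·10^3 + 3·10^2 + 2·10 + 6 = 100000003326 —(−1)→ 100000003325

13, 108, 1279, 16092, 280711, 5765998, 134219479, 3486786855, 100000003325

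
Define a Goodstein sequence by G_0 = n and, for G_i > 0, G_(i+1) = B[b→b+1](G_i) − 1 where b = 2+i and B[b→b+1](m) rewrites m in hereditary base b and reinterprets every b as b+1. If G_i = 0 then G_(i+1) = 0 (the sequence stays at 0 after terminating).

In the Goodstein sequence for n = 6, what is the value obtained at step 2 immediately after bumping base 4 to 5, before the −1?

3126

(0) 6|_2 = 2^2 + 2 ↦ 3^3 + 3|_3 = 30 ⇒ 29
(1) 29|_3 = 3^3 + 2 ↦ 4^4 + 2|_4 = 258 ⇒ 257
(2) 257|_4 = 4^4 + 1 ↦ 5^5 + 1|_5 = 3126 ⇒ 3125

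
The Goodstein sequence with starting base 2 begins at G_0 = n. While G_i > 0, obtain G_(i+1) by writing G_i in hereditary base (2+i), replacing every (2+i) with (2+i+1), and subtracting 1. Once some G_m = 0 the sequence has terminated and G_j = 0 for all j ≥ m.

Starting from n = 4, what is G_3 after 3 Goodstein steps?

60

step 0: 4 = 2^2; sub 3 for 2: 3^3; = 27; G_1 = 27−1 = 26
step 1: 26 = 2·3^2 + 2·3 + 2; sub 4 for 3: 2·4^2 + 2·4 + 2; = 42; G_2 = 42−1 = 41
step 2: 41 = 2·4^2 + 2·4 + 1; sub 5 for 4: 2·5^2 + 2·5 + 1; = 61; G_3 = 61−1 = 60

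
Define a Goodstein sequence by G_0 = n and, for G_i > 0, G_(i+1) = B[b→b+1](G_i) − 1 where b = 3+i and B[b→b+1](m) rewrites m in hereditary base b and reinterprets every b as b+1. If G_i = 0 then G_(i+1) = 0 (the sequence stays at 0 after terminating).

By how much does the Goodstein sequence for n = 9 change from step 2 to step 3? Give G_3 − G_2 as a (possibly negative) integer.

step 0: 9 = 3^2; sub 4 for 3: 4^2; = 16; G_1 = 16−1 = 15
step 1: 15 = 3·4 + 3; sub 5 for 4: 3·5 + 3; = 18; G_2 = 18−1 = 17
step 2: 17 = 3·5 + 2; sub 6 for 5: 3·6 + 2; = 20; G_3 = 20−1 = 19

2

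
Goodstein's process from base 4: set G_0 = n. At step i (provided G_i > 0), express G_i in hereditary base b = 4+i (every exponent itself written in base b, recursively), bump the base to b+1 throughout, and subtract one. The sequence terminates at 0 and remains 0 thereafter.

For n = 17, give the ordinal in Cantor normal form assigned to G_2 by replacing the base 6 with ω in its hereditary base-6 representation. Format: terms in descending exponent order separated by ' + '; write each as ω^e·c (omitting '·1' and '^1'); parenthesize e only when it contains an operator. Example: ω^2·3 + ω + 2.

ω·5 + 5

i=0: 17 = 4^2 + 1 (b=4); 4→5: 5^2 + 1 = 26; 26−1 = 25
i=1: 25 = 5^2 (b=5); 5→6: 6^2 = 36; 36−1 = 35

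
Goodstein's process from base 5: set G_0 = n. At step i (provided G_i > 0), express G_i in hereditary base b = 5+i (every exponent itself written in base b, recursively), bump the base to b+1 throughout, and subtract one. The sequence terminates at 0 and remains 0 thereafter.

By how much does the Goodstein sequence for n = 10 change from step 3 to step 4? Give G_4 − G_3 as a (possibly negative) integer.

0

G_0 = 10. HB_5(10) = 2·5. Bump = 12. G_1 = 11.
G_1 = 11. HB_6(11) = 6 + 5. Bump = 12. G_2 = 11.
G_2 = 11. HB_7(11) = 7 + 4. Bump = 12. G_3 = 11.
G_3 = 11. HB_8(11) = 8 + 3. Bump = 12. G_4 = 11.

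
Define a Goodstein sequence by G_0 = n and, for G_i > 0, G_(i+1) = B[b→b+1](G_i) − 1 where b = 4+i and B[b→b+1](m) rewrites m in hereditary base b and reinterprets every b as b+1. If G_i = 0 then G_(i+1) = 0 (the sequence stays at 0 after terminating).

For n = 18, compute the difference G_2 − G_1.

10

step 0: 18 = 4^2 + 2; sub 5 for 4: 5^2 + 2; = 27; G_1 = 27−1 = 26
step 1: 26 = 5^2 + 1; sub 6 for 5: 6^2 + 1; = 37; G_2 = 37−1 = 36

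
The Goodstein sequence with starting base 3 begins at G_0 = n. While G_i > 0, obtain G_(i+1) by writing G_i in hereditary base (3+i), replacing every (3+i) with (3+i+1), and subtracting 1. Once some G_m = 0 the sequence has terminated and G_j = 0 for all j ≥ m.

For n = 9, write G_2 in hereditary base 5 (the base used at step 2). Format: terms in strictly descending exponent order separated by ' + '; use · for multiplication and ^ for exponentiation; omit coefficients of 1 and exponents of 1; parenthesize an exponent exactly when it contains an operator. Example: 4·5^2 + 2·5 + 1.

3·5 + 2

9 —HB3→ 3^2 —bump→ 4^2 = 16 —(−1)→ 15
15 —HB4→ 3·4 + 3 —bump→ 3·5 + 3 = 18 —(−1)→ 17
17 —HB5→ 3·5 + 2 —bump→ 3·6 + 2 = 20 —(−1)→ 19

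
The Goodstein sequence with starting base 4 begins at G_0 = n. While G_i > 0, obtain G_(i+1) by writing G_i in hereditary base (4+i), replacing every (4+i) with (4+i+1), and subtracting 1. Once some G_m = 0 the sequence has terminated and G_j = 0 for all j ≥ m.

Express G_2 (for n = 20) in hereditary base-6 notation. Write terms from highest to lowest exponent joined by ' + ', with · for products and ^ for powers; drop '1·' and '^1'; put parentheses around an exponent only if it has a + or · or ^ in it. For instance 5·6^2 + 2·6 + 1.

6^2 + 3

[0] 20 ≡ 4^2 + 4 (base 4). Lift 5: 30. −1: 29.
[1] 29 ≡ 5^2 + 4 (base 5). Lift 6: 40. −1: 39.
[2] 39 ≡ 6^2 + 3 (base 6). Lift 7: 52. −1: 51.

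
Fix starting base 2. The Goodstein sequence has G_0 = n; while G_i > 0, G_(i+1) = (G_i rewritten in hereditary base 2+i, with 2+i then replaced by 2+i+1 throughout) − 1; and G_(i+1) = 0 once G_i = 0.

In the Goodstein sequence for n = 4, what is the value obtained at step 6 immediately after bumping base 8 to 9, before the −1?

174

G_0=4  [base 2] 2^2  →[2↦3]→  3^3 = 27  −1 ⇒ G_1=26
G_1=26  [base 3] 2·3^2 + 2·3 + 2  →[3↦4]→  2·4^2 + 2·4 + 2 = 42  −1 ⇒ G_2=41
G_2=41  [base 4] 2·4^2 + 2·4 + 1  →[4↦5]→  2·5^2 + 2·5 + 1 = 61  −1 ⇒ G_3=60
G_3=60  [base 5] 2·5^2 + 2·5  →[5↦6]→  2·6^2 + 2·6 = 84  −1 ⇒ G_4=83
G_4=83  [base 6] 2·6^2 + 6 + 5  →[6↦7]→  2·7^2 + 7 + 5 = 110  −1 ⇒ G_5=109
G_5=109  [base 7] 2·7^2 + 7 + 4  →[7↦8]→  2·8^2 + 8 + 4 = 140  −1 ⇒ G_6=139
G_6=139  [base 8] 2·8^2 + 8 + 3  →[8↦9]→  2·9^2 + 9 + 3 = 174  −1 ⇒ G_7=173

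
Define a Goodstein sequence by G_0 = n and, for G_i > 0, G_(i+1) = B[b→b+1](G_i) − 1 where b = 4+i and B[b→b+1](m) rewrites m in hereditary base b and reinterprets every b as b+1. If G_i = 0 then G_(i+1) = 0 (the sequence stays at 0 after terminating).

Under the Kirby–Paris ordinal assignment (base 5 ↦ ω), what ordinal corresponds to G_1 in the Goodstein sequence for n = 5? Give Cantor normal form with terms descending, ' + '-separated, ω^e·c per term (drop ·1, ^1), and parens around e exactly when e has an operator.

(0) 5|_4 = 4 + 1 ↦ 5 + 1|_5 = 6 ⇒ 5
(1) 5|_5 = 5 ↦ 6|_6 = 6 ⇒ 5

ω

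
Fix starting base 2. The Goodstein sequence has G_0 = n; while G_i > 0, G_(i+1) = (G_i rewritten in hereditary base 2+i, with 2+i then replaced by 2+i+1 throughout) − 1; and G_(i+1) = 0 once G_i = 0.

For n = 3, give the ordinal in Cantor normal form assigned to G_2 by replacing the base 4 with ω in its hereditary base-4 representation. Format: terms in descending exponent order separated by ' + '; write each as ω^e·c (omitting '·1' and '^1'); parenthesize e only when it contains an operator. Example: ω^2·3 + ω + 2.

(0) 3|_2 = 2 + 1 ↦ 3 + 1|_3 = 4 ⇒ 3
(1) 3|_3 = 3 ↦ 4|_4 = 4 ⇒ 3
(2) 3|_4 = 3 ↦ 3|_5 = 3 ⇒ 2

3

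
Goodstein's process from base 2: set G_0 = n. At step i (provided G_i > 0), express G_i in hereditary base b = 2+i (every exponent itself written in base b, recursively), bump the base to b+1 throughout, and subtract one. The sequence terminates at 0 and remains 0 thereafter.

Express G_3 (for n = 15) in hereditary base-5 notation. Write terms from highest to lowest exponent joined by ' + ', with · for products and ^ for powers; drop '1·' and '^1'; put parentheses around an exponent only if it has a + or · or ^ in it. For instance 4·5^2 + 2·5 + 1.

5^(5 + 1) + 5^5 + 2

[0] 15 ≡ 2^(2 + 1) + 2^2 + 2 + 1 (base 2). Lift 3: 112. −1: 111.
[1] 111 ≡ 3^(3 + 1) + 3^3 + 3 (base 3). Lift 4: 1284. −1: 1283.
[2] 1283 ≡ 4^(4 + 1) + 4^4 + 3 (base 4). Lift 5: 18753. −1: 18752.
[3] 18752 ≡ 5^(5 + 1) + 5^5 + 2 (base 5). Lift 6: 326594. −1: 326593.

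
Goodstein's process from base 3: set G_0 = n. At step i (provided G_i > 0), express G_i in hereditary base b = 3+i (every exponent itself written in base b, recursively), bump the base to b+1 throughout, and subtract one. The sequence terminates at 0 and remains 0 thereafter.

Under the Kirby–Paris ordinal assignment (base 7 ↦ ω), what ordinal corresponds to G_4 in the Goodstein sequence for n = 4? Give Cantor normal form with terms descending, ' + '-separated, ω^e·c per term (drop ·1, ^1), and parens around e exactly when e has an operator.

2

base 3: 4 = 3 + 1; at 4: 4 + 1 = 5; next = 4
base 4: 4 = 4; at 5: 5 = 5; next = 4
base 5: 4 = 4; at 6: 4 = 4; next = 3
base 6: 3 = 3; at 7: 3 = 3; next = 2
base 7: 2 = 2; at 8: 2 = 2; next = 1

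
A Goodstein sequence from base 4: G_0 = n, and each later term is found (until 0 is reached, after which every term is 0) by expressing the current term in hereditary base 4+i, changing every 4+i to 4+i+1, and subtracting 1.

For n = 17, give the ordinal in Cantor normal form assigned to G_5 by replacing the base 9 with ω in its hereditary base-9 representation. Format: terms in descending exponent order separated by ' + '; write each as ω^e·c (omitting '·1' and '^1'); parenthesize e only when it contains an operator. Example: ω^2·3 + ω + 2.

base 4: 17 = 4^2 + 1; at 5: 5^2 + 1 = 26; next = 25
base 5: 25 = 5^2; at 6: 6^2 = 36; next = 35
base 6: 35 = 5·6 + 5; at 7: 5·7 + 5 = 40; next = 39
base 7: 39 = 5·7 + 4; at 8: 5·8 + 4 = 44; next = 43
base 8: 43 = 5·8 + 3; at 9: 5·9 + 3 = 48; next = 47
base 9: 47 = 5·9 + 2; at 10: 5·10 + 2 = 52; next = 51

ω·5 + 2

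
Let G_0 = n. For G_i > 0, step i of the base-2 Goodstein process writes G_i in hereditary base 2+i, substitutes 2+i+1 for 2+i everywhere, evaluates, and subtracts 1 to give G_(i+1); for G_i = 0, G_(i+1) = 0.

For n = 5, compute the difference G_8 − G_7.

(0) 5|_2 = 2^2 + 1 ↦ 3^3 + 1|_3 = 28 ⇒ 27
(1) 27|_3 = 3^3 ↦ 4^4|_4 = 256 ⇒ 255
(2) 255|_4 = 3·4^3 + 3·4^2 + 3·4 + 3 ↦ 3·5^3 + 3·5^2 + 3·5 + 3|_5 = 468 ⇒ 467
(3) 467|_5 = 3·5^3 + 3·5^2 + 3·5 + 2 ↦ 3·6^3 + 3·6^2 + 3·6 + 2|_6 = 776 ⇒ 775
(4) 775|_6 = 3·6^3 + 3·6^2 + 3·6 + 1 ↦ 3·7^3 + 3·7^2 + 3·7 + 1|_7 = 1198 ⇒ 1197
(5) 1197|_7 = 3·7^3 + 3·7^2 + 3·7 ↦ 3·8^3 + 3·8^2 + 3·8|_8 = 1752 ⇒ 1751
(6) 1751|_8 = 3·8^3 + 3·8^2 + 2·8 + 7 ↦ 3·9^3 + 3·9^2 + 2·9 + 7|_9 = 2455 ⇒ 2454
(7) 2454|_9 = 3·9^3 + 3·9^2 + 2·9 + 6 ↦ 3·10^3 + 3·10^2 + 2·10 + 6|_10 = 3326 ⇒ 3325

871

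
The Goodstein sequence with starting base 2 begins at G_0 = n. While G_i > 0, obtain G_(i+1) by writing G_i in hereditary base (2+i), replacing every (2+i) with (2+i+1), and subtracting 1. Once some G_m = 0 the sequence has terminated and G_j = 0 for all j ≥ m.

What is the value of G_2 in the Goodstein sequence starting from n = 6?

G_0=6  [base 2] 2^2 + 2  →[2↦3]→  3^3 + 3 = 30  −1 ⇒ G_1=29
G_1=29  [base 3] 3^3 + 2  →[3↦4]→  4^4 + 2 = 258  −1 ⇒ G_2=257
G_2=257  [base 4] 4^4 + 1  →[4↦5]→  5^5 + 1 = 3126  −1 ⇒ G_3=3125

257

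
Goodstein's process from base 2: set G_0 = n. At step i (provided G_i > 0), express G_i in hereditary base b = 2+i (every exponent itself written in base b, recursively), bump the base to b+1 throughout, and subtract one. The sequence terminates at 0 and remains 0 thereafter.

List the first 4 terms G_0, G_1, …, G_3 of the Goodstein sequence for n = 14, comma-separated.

step 0: 14 = 2^(2 + 1) + 2^2 + 2; sub 3 for 2: 3^(3 + 1) + 3^3 + 3; = 111; G_1 = 111−1 = 110
step 1: 110 = 3^(3 + 1) + 3^3 + 2; sub 4 for 3: 4^(4 + 1) + 4^4 + 2; = 1282; G_2 = 1282−1 = 1281
step 2: 1281 = 4^(4 + 1) + 4^4 + 1; sub 5 for 4: 5^(5 + 1) + 5^5 + 1; = 18751; G_3 = 18751−1 = 18750

14, 110, 1281, 18750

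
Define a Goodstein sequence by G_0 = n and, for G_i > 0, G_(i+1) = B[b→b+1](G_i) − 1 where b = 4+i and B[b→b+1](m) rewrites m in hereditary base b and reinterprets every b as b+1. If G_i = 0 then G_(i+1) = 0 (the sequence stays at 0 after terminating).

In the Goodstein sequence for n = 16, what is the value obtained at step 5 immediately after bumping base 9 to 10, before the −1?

40

16 —HB4→ 4^2 —bump→ 5^2 = 25 —(−1)→ 24
24 —HB5→ 4·5 + 4 —bump→ 4·6 + 4 = 28 —(−1)→ 27
27 —HB6→ 4·6 + 3 —bump→ 4·7 + 3 = 31 —(−1)→ 30
30 —HB7→ 4·7 + 2 —bump→ 4·8 + 2 = 34 —(−1)→ 33
33 —HB8→ 4·8 + 1 —bump→ 4·9 + 1 = 37 —(−1)→ 36
36 —HB9→ 4·9 —bump→ 4·10 = 40 —(−1)→ 39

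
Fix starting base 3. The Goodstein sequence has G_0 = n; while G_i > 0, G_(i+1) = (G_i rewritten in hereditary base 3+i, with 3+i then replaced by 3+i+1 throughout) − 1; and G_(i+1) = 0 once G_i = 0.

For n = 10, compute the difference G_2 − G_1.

8

G_0 = 10. HB_3(10) = 3^2 + 1. Bump = 17. G_1 = 16.
G_1 = 16. HB_4(16) = 4^2. Bump = 25. G_2 = 24.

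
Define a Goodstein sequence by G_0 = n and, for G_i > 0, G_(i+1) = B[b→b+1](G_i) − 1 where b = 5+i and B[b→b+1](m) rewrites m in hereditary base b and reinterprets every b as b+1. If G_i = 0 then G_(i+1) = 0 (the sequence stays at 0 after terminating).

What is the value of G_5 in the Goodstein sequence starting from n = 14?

19

base 5: 14 = 2·5 + 4; at 6: 2·6 + 4 = 16; next = 15
base 6: 15 = 2·6 + 3; at 7: 2·7 + 3 = 17; next = 16
base 7: 16 = 2·7 + 2; at 8: 2·8 + 2 = 18; next = 17
base 8: 17 = 2·8 + 1; at 9: 2·9 + 1 = 19; next = 18
base 9: 18 = 2·9; at 10: 2·10 = 20; next = 19
base 10: 19 = 10 + 9; at 11: 11 + 9 = 20; next = 19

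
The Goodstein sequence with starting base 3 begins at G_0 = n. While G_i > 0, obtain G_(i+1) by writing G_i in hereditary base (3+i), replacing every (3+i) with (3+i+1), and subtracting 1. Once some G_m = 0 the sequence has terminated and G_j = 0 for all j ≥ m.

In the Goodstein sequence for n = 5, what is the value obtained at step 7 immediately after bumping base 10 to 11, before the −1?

1

5 —HB3→ 3 + 2 —bump→ 4 + 2 = 6 —(−1)→ 5
5 —HB4→ 4 + 1 —bump→ 5 + 1 = 6 —(−1)→ 5
5 —HB5→ 5 —bump→ 6 = 6 —(−1)→ 5
5 —HB6→ 5 —bump→ 5 = 5 —(−1)→ 4
4 —HB7→ 4 —bump→ 4 = 4 —(−1)→ 3
3 —HB8→ 3 —bump→ 3 = 3 —(−1)→ 2
2 —HB9→ 2 —bump→ 2 = 2 —(−1)→ 1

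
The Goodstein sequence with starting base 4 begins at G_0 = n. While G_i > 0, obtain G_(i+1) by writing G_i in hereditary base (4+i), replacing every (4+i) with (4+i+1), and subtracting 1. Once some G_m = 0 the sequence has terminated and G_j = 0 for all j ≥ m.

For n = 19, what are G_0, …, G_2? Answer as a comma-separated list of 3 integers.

base 4: 19 = 4^2 + 3; at 5: 5^2 + 3 = 28; next = 27
base 5: 27 = 5^2 + 2; at 6: 6^2 + 2 = 38; next = 37

19, 27, 37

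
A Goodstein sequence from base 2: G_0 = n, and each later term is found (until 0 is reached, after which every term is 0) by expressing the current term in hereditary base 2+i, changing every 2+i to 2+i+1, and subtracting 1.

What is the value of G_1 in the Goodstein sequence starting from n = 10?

G_0=10  [base 2] 2^(2 + 1) + 2  →[2↦3]→  3^(3 + 1) + 3 = 84  −1 ⇒ G_1=83
G_1=83  [base 3] 3^(3 + 1) + 2  →[3↦4]→  4^(4 + 1) + 2 = 1026  −1 ⇒ G_2=1025

83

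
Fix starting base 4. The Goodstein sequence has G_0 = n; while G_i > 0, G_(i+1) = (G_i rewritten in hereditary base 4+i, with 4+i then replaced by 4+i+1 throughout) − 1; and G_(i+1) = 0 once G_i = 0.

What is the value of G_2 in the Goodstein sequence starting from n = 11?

(0) 11|_4 = 2·4 + 3 ↦ 2·5 + 3|_5 = 13 ⇒ 12
(1) 12|_5 = 2·5 + 2 ↦ 2·6 + 2|_6 = 14 ⇒ 13
(2) 13|_6 = 2·6 + 1 ↦ 2·7 + 1|_7 = 15 ⇒ 14

13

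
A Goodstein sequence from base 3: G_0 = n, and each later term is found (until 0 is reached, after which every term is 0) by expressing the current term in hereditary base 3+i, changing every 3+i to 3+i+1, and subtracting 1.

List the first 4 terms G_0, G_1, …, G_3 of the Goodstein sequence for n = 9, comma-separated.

step 0: 9 = 3^2; sub 4 for 3: 4^2; = 16; G_1 = 16−1 = 15
step 1: 15 = 3·4 + 3; sub 5 for 4: 3·5 + 3; = 18; G_2 = 18−1 = 17
step 2: 17 = 3·5 + 2; sub 6 for 5: 3·6 + 2; = 20; G_3 = 20−1 = 19

9, 15, 17, 19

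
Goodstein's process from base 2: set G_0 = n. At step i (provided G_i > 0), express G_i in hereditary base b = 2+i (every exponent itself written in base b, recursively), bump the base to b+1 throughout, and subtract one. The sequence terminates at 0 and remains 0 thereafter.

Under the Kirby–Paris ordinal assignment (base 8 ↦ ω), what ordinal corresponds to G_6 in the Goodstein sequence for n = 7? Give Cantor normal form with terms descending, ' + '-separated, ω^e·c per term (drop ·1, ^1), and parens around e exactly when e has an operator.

[0] 7 ≡ 2^2 + 2 + 1 (base 2). Lift 3: 31. −1: 30.
[1] 30 ≡ 3^3 + 3 (base 3). Lift 4: 260. −1: 259.
[2] 259 ≡ 4^4 + 3 (base 4). Lift 5: 3128. −1: 3127.
[3] 3127 ≡ 5^5 + 2 (base 5). Lift 6: 46658. −1: 46657.
[4] 46657 ≡ 6^6 + 1 (base 6). Lift 7: 823544. −1: 823543.
[5] 823543 ≡ 7^7 (base 7). Lift 8: 16777216. −1: 16777215.
[6] 16777215 ≡ 7·8^7 + 7·8^6 + 7·8^5 + 7·8^4 + 7·8^3 + 7·8^2 + 7·8 + 7 (base 8). Lift 9: 37665880. −1: 37665879.

ω^7·7 + ω^6·7 + ω^5·7 + ω^4·7 + ω^3·7 + ω^2·7 + ω·7 + 7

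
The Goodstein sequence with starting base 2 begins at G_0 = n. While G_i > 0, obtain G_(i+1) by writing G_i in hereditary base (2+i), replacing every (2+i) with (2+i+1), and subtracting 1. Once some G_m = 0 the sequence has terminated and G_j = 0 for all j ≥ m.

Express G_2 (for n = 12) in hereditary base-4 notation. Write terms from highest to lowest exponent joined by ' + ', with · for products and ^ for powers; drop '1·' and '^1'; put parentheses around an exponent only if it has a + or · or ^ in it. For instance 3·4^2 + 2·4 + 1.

4^(4 + 1) + 2·4^2 + 2·4 + 1

[0] 12 ≡ 2^(2 + 1) + 2^2 (base 2). Lift 3: 108. −1: 107.
[1] 107 ≡ 3^(3 + 1) + 2·3^2 + 2·3 + 2 (base 3). Lift 4: 1066. −1: 1065.
[2] 1065 ≡ 4^(4 + 1) + 2·4^2 + 2·4 + 1 (base 4). Lift 5: 15686. −1: 15685.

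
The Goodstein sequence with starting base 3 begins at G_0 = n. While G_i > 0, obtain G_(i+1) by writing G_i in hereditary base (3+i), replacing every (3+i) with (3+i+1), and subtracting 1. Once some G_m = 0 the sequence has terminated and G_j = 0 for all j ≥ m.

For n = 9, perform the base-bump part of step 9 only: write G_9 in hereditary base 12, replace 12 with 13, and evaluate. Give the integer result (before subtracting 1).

29

G_0 = 9. HB_3(9) = 3^2. Bump = 16. G_1 = 15.
G_1 = 15. HB_4(15) = 3·4 + 3. Bump = 18. G_2 = 17.
G_2 = 17. HB_5(17) = 3·5 + 2. Bump = 20. G_3 = 19.
G_3 = 19. HB_6(19) = 3·6 + 1. Bump = 22. G_4 = 21.
G_4 = 21. HB_7(21) = 3·7. Bump = 24. G_5 = 23.
G_5 = 23. HB_8(23) = 2·8 + 7. Bump = 25. G_6 = 24.
G_6 = 24. HB_9(24) = 2·9 + 6. Bump = 26. G_7 = 25.
G_7 = 25. HB_10(25) = 2·10 + 5. Bump = 27. G_8 = 26.
G_8 = 26. HB_11(26) = 2·11 + 4. Bump = 28. G_9 = 27.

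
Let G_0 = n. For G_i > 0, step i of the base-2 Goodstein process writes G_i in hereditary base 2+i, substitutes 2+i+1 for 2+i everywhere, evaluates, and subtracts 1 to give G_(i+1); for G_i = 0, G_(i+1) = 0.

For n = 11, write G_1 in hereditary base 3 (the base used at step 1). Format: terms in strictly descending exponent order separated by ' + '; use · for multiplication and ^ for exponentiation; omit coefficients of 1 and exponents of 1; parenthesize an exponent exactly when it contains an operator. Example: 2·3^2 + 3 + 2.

3^(3 + 1) + 3

i=0: 11 = 2^(2 + 1) + 2 + 1 (b=2); 2→3: 3^(3 + 1) + 3 + 1 = 85; 85−1 = 84
i=1: 84 = 3^(3 + 1) + 3 (b=3); 3→4: 4^(4 + 1) + 4 = 1028; 1028−1 = 1027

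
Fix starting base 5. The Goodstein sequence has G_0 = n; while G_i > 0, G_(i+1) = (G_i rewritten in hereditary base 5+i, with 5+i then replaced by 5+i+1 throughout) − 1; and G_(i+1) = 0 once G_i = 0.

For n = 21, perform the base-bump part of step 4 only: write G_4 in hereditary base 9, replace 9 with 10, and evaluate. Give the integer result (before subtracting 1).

34

i=0: 21 = 4·5 + 1 (b=5); 5→6: 4·6 + 1 = 25; 25−1 = 24
i=1: 24 = 4·6 (b=6); 6→7: 4·7 = 28; 28−1 = 27
i=2: 27 = 3·7 + 6 (b=7); 7→8: 3·8 + 6 = 30; 30−1 = 29
i=3: 29 = 3·8 + 5 (b=8); 8→9: 3·9 + 5 = 32; 32−1 = 31
i=4: 31 = 3·9 + 4 (b=9); 9→10: 3·10 + 4 = 34; 34−1 = 33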